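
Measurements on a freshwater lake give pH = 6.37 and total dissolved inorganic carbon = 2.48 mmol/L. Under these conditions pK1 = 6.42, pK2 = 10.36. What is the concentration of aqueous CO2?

α₀ = 1 / (1 + K1/[H⁺] + K1K2/[H⁺]²) = 1 / (1 + 10^-0.05 + 10^-4.04)
   = 1 / (1 + 0.89125 + 9.1201×10^-5) = 1/1.8913 = 0.5287
[CO2*] = α₀ × DIC = 0.5287 × 2.48 = 1.31 mmol/L

[CO2*] = 1.31 mmol/L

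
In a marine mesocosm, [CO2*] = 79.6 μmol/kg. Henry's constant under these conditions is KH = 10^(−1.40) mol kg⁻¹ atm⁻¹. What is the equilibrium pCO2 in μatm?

KH = 10^(−1.40) = 3.981×10^-2 mol kg⁻¹ atm⁻¹
pCO2 = [CO2*]/KH = 79.6×10^-6 / 3.981×10^-2 = 2.00×10^-3 atm = 2000 μatm

pCO2 = 2000 μatm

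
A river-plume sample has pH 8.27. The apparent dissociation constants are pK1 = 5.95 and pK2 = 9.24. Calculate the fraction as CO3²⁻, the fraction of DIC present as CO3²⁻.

α₂ = 1 / (1 + [H⁺]/K2 + [H⁺]²/(K1K2)) = 1 / (1 + 10^+0.97 + 10^-1.35)
   = 1 / (1 + 9.3325 + 0.044668) = 1/10.377 = 0.09637

α₂ = 0.0964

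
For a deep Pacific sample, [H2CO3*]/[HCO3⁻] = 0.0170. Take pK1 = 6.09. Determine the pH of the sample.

pH = 7.86

From K1 = [H⁺][HCO3⁻]/[H2CO3*]:  pH = pK1 − log₁₀([H2CO3*]/[HCO3⁻])
log₁₀(0.0170) = -1.770
pH = 6.09 − (-1.770) = 7.86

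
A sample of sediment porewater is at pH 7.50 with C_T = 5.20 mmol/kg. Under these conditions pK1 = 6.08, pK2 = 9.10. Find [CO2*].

[CO2*] = 0.186 mmol/kg

α₀ = 1 / (1 + K1/[H⁺] + K1K2/[H⁺]²) = 1 / (1 + 10^+1.42 + 10^-0.18)
   = 1 / (1 + 26.303 + 0.66069) = 1/27.963 = 0.03576
[CO2*] = α₀ × DIC = 0.03576 × 5.20 = 0.186 mmol/kg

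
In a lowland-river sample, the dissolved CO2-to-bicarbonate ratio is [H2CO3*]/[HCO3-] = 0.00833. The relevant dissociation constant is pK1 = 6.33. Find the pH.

pH = 8.41

From K1 = [H⁺][HCO3-]/[H2CO3*]:  pH = pK1 − log₁₀([H2CO3*]/[HCO3-])
log₁₀(0.00833) = -2.079
pH = 6.33 − (-2.079) = 8.41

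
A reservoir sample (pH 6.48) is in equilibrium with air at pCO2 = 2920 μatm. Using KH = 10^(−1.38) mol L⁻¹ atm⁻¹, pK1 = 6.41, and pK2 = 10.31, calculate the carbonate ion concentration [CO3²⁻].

[CO2*] = KH · pCO2 = 10^(−1.38) × 2920×10^-6 = 1.217×10^-4 mol/L
α₀ = 1/(1 + K1/[H⁺] + K1K2/[H⁺]²) = 1/(1 + 10^+0.07 + 10^-3.76) = 0.4598
DIC = [CO2*]/α₀ = 1.217×10^-4 / 0.4598 = 0.2648 mmol/L
[CO3²⁻] = α₂·DIC; α₂ = 7.990×10^-5, so [CO3²⁻] = 7.990×10^-5 × 0.2648 = 2.12×10^-5 mmol/L = 0.0212 μmol/L

[CO3²⁻] = 0.0212 μmol/L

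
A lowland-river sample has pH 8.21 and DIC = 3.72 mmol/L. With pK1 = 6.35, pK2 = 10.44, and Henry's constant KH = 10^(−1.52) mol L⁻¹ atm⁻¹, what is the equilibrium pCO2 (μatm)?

pCO2 = 1670 μatm

α₀ = 1 / (1 + K1/[H⁺] + K1K2/[H⁺]²) = 1 / (1 + 10^+1.86 + 10^-0.37)
   = 1 / (1 + 72.444 + 0.42658) = 1/73.870 = 0.01354
[CO2*] = α₀ × DIC = 0.01354 × 3.72 = 0.05036 mmol/L
pCO2 = [CO2*]/KH = 5.036×10^-5 / 3.020×10^-2 = 1670 μatm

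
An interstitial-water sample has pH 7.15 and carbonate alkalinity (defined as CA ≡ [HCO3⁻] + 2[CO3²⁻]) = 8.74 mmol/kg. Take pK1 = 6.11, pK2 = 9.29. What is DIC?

DIC = 9.46 mmol/kg

CA = [HCO3⁻] + 2[CO3²⁻] = (α₁ + 2α₂)·DIC
At pH 7.15: [H⁺]/K1 = 10^-1.04 = 0.091201, K2/[H⁺] = 10^-2.14 = 0.0072444
α₁ = 1/(1 + 0.091201 + 0.0072444) = 1/1.0984 = 0.9104; α₂ = α₁·K2/[H⁺] = 0.006595
α₁ + 2α₂ = 0.9236
DIC = CA / (α₁ + 2α₂) = 8.74 / 0.9236 = 9.46 mmol/kg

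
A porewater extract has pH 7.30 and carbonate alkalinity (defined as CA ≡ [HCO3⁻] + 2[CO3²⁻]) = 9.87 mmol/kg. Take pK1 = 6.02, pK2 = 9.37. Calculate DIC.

DIC = 10.3 mmol/kg

CA = [HCO3⁻] + 2[CO3²⁻] = (α₁ + 2α₂)·DIC
At pH 7.30: [H⁺]/K1 = 10^-1.28 = 0.052481, K2/[H⁺] = 10^-2.07 = 0.0085114
α₁ = 1/(1 + 0.052481 + 0.0085114) = 1/1.0610 = 0.9425; α₂ = α₁·K2/[H⁺] = 0.008022
α₁ + 2α₂ = 0.9586
DIC = CA / (α₁ + 2α₂) = 9.87 / 0.9586 = 10.3 mmol/kg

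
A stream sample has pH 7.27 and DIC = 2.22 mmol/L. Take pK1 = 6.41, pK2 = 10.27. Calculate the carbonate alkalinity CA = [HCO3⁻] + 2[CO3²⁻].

CA = 1.95 mmol/L

CA = [HCO3⁻] + 2[CO3²⁻] = (α₁ + 2α₂)·DIC
At pH 7.27: [H⁺]/K1 = 10^-0.86 = 0.13804, K2/[H⁺] = 10^-3.00 = 0.0010000
α₁ = 1/(1 + 0.13804 + 0.0010000) = 1/1.1390 = 0.8779; α₂ = α₁·K2/[H⁺] = 0.0008779
α₁ + 2α₂ = 0.8797
CA = 0.8797 × 2.22 = 1.95 mmol/L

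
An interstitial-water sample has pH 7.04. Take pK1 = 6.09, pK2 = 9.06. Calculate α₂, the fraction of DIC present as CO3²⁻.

α₂ = 0.00851

α₂ = 1 / (1 + [H⁺]/K2 + [H⁺]²/(K1K2)) = 1 / (1 + 10^+2.02 + 10^+1.07)
   = 1 / (1 + 104.71 + 11.749) = 1/117.46 = 0.008513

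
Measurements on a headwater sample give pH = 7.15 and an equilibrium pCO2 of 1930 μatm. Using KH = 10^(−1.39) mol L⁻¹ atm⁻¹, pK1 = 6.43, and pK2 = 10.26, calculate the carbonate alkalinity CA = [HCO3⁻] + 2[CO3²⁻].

CA = 0.413 mmol/L

[CO2*] = KH · pCO2 = 10^(−1.39) × 1930×10^-6 = 7.862×10^-5 mol/L
α₀ = 1/(1 + K1/[H⁺] + K1K2/[H⁺]²) = 1/(1 + 10^+0.72 + 10^-2.39) = 0.1599
DIC = [CO2*]/α₀ = 7.862×10^-5 / 0.1599 = 0.4916 mmol/L
CA = (α₁ + 2α₂)·DIC = (0.8394 + 2×0.0006516) × 0.4916 = 0.413 mmol/L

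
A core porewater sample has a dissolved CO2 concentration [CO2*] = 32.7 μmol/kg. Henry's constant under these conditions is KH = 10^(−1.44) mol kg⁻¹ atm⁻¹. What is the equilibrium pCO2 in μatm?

pCO2 = 901 μatm

KH = 10^(−1.44) = 3.631×10^-2 mol kg⁻¹ atm⁻¹
pCO2 = [CO2*]/KH = 32.7×10^-6 / 3.631×10^-2 = 9.01×10^-4 atm = 901 μatm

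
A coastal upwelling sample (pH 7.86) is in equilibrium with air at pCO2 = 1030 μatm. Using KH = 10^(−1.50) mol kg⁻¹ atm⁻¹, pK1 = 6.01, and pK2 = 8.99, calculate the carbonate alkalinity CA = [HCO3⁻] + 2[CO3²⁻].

[CO2*] = KH · pCO2 = 10^(−1.50) × 1030×10^-6 = 3.257×10^-5 mol/kg
α₀ = 1/(1 + K1/[H⁺] + K1K2/[H⁺]²) = 1/(1 + 10^+1.85 + 10^+0.72) = 0.01298
DIC = [CO2*]/α₀ = 3.257×10^-5 / 0.01298 = 2.509 mmol/kg
CA = (α₁ + 2α₂)·DIC = (0.9189 + 2×0.06812) × 2.509 = 2.65 mmol/kg

CA = 2.65 mmol/kg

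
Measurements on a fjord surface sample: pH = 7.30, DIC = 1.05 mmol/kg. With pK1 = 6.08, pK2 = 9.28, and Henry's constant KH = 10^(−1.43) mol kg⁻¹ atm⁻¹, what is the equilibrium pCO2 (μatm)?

α₀ = 1 / (1 + K1/[H⁺] + K1K2/[H⁺]²) = 1 / (1 + 10^+1.22 + 10^-0.76)
   = 1 / (1 + 16.596 + 0.17378) = 1/17.770 = 0.05628
[CO2*] = α₀ × DIC = 0.05628 × 1.05 = 0.05909 mmol/kg
pCO2 = [CO2*]/KH = 5.909×10^-5 / 3.715×10^-2 = 1590 μatm

pCO2 = 1590 μatm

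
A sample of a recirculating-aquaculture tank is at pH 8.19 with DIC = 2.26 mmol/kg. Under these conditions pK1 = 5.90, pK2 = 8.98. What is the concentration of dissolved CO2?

α₀ = 1 / (1 + K1/[H⁺] + K1K2/[H⁺]²) = 1 / (1 + 10^+2.29 + 10^+1.50)
   = 1 / (1 + 194.98 + 31.623) = 1/227.61 = 0.004394
[CO2*] = α₀ × DIC = 0.004394 × 2.26 = 0.00993 mmol/kg = 9.93 μmol/kg

[CO2*] = 9.93 μmol/kg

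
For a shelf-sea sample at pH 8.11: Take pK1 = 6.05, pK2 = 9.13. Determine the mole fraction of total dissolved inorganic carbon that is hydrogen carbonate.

α₁ = 1 / (1 + [H⁺]/K1 + K2/[H⁺]) = 1 / (1 + 10^-2.06 + 10^-1.02)
   = 1 / (1 + 0.0087096 + 0.095499) = 1/1.1042 = 0.9056

α₁ = 0.906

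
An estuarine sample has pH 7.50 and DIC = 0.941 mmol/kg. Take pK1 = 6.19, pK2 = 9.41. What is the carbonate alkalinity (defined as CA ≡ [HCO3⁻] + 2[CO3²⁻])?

CA = 0.908 mmol/kg

CA = [HCO3⁻] + 2[CO3²⁻] = (α₁ + 2α₂)·DIC
At pH 7.50: [H⁺]/K1 = 10^-1.31 = 0.048978, K2/[H⁺] = 10^-1.91 = 0.012303
α₁ = 1/(1 + 0.048978 + 0.012303) = 1/1.0613 = 0.9423; α₂ = α₁·K2/[H⁺] = 0.01159
α₁ + 2α₂ = 0.9654
CA = 0.9654 × 0.941 = 0.908 mmol/kg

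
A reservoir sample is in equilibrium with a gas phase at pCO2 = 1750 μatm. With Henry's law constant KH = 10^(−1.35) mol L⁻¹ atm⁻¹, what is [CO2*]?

[CO2*] = 78.2 μmol/L

KH = 10^(−1.35) = 4.467×10^-2 mol L⁻¹ atm⁻¹
[CO2*] = KH · pCO2 = 4.467×10^-2 × 1750×10^-6 atm = 7.82×10^-5 mol/L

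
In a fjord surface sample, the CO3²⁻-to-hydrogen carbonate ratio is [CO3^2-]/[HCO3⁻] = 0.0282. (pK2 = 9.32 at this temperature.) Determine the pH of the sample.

From K2 = [H⁺][CO3^2-]/[HCO3⁻]:  pH = pK2 + log₁₀([CO3^2-]/[HCO3⁻])
log₁₀(0.0282) = -1.550
pH = 9.32 + (-1.550) = 7.77

pH = 7.77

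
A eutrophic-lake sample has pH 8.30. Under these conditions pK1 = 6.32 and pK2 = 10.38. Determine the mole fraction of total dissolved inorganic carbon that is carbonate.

α₂ = 0.00816

α₂ = 1 / (1 + [H⁺]/K2 + [H⁺]²/(K1K2)) = 1 / (1 + 10^+2.08 + 10^+0.10)
   = 1 / (1 + 120.23 + 1.2589) = 1/122.49 = 0.008164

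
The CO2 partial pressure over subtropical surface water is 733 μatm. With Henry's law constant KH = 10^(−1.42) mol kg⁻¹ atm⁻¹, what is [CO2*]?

[CO2*] = 27.9 μmol/kg

KH = 10^(−1.42) = 3.802×10^-2 mol kg⁻¹ atm⁻¹
[CO2*] = KH · pCO2 = 3.802×10^-2 × 733×10^-6 atm = 2.79×10^-5 mol/kg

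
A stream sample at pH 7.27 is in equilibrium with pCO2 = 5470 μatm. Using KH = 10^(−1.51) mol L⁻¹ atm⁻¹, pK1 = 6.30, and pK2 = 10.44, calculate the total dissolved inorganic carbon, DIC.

DIC = 1.75 mmol/L

[CO2*] = KH · pCO2 = 10^(−1.51) × 5470×10^-6 = 1.690×10^-4 mol/L
α₀ = 1/(1 + K1/[H⁺] + K1K2/[H⁺]²) = 1/(1 + 10^+0.97 + 10^-2.20) = 0.09672
DIC = [CO2*]/α₀ = 1.690×10^-4 / 0.09672 = 1.75 mmol/L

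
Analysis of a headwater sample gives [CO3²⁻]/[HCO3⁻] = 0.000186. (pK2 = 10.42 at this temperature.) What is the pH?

pH = 6.69

From K2 = [H⁺][CO3²⁻]/[HCO3⁻]:  pH = pK2 + log₁₀([CO3²⁻]/[HCO3⁻])
log₁₀(0.000186) = -3.730
pH = 10.42 + (-3.730) = 6.69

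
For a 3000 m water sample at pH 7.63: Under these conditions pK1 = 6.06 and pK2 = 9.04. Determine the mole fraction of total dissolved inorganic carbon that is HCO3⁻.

α₁ = 0.938

α₁ = 1 / (1 + [H⁺]/K1 + K2/[H⁺]) = 1 / (1 + 10^-1.57 + 10^-1.41)
   = 1 / (1 + 0.026915 + 0.038905) = 1/1.0658 = 0.9382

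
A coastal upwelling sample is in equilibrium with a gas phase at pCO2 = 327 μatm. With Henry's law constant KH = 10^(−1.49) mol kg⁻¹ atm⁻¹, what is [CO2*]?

KH = 10^(−1.49) = 3.236×10^-2 mol kg⁻¹ atm⁻¹
[CO2*] = KH · pCO2 = 3.236×10^-2 × 327×10^-6 atm = 1.06×10^-5 mol/kg

[CO2*] = 10.6 μmol/kg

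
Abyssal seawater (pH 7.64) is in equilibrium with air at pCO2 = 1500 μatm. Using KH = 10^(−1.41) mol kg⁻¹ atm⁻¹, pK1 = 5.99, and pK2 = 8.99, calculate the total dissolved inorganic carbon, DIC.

DIC = 2.78 mmol/kg

[CO2*] = KH · pCO2 = 10^(−1.41) × 1500×10^-6 = 5.836×10^-5 mol/kg
α₀ = 1/(1 + K1/[H⁺] + K1K2/[H⁺]²) = 1/(1 + 10^+1.65 + 10^+0.30) = 0.02098
DIC = [CO2*]/α₀ = 5.836×10^-5 / 0.02098 = 2.78 mmol/kg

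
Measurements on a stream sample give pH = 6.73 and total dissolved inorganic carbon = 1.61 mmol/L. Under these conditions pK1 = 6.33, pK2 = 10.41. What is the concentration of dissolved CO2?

[CO2*] = 0.458 mmol/L

α₀ = 1 / (1 + K1/[H⁺] + K1K2/[H⁺]²) = 1 / (1 + 10^+0.40 + 10^-3.28)
   = 1 / (1 + 2.5119 + 0.00052481) = 1/3.5124 = 0.2847
[CO2*] = α₀ × DIC = 0.2847 × 1.61 = 0.458 mmol/L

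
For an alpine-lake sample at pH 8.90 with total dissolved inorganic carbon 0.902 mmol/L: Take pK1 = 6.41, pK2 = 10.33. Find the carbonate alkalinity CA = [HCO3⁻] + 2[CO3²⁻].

CA = 0.931 mmol/L

CA = [HCO3⁻] + 2[CO3²⁻] = (α₁ + 2α₂)·DIC
At pH 8.90: [H⁺]/K1 = 10^-2.49 = 0.0032359, K2/[H⁺] = 10^-1.43 = 0.037154
α₁ = 1/(1 + 0.0032359 + 0.037154) = 1/1.0404 = 0.9612; α₂ = α₁·K2/[H⁺] = 0.03571
α₁ + 2α₂ = 1.0326
CA = 1.0326 × 0.902 = 0.931 mmol/L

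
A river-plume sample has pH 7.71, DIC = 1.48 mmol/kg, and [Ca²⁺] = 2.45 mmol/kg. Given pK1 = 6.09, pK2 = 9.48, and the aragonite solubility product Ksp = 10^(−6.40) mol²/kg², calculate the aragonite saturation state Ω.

Ω = 0.149

α₂ = 1 / (1 + [H⁺]/K2 + [H⁺]²/(K1K2)) = 1 / (1 + 10^+1.77 + 10^+0.15)
   = 1 / (1 + 58.884 + 1.4125) = 1/61.297 = 0.01631
[CO3²⁻] = α₂ × DIC = 0.01631 × 1.48 = 0.02414 mmol/kg
Ksp = 10^(−6.40) = 3.981×10^-7
Ω = [Ca²⁺][CO3²⁻]/Ksp = (2.45×10^-3)(2.414×10^-5) / 3.981×10^-7 = 0.149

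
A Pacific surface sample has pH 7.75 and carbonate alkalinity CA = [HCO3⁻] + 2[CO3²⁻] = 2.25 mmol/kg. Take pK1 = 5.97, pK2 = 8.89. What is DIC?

DIC = 2.14 mmol/kg

CA = [HCO3⁻] + 2[CO3²⁻] = (α₁ + 2α₂)·DIC
At pH 7.75: [H⁺]/K1 = 10^-1.78 = 0.016596, K2/[H⁺] = 10^-1.14 = 0.072444
α₁ = 1/(1 + 0.016596 + 0.072444) = 1/1.0890 = 0.9182; α₂ = α₁·K2/[H⁺] = 0.06652
α₁ + 2α₂ = 1.0513
DIC = CA / (α₁ + 2α₂) = 2.25 / 1.0513 = 2.14 mmol/kg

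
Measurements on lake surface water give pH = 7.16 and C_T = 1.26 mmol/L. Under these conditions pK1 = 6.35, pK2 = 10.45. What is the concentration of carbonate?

α₂ = 1 / (1 + [H⁺]/K2 + [H⁺]²/(K1K2)) = 1 / (1 + 10^+3.29 + 10^+2.48)
   = 1 / (1 + 1949.8 + 302.00) = 1/2252.8 = 0.0004439
[CO3²⁻] = α₂ × DIC = 0.0004439 × 1.26 = 0.000559 mmol/L = 0.559 μmol/L

[CO3²⁻] = 0.559 μmol/L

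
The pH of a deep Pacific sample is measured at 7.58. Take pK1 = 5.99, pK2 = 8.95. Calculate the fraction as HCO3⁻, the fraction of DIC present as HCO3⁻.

α₁ = 0.936

α₁ = 1 / (1 + [H⁺]/K1 + K2/[H⁺]) = 1 / (1 + 10^-1.59 + 10^-1.37)
   = 1 / (1 + 0.025704 + 0.042658) = 1/1.0684 = 0.9360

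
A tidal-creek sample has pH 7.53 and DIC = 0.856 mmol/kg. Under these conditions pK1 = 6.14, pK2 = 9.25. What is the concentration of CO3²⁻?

α₂ = 1 / (1 + [H⁺]/K2 + [H⁺]²/(K1K2)) = 1 / (1 + 10^+1.72 + 10^+0.33)
   = 1 / (1 + 52.481 + 2.1380) = 1/55.619 = 0.01798
[CO3²⁻] = α₂ × DIC = 0.01798 × 0.856 = 0.0154 mmol/kg = 15.4 μmol/kg

[CO3²⁻] = 15.4 μmol/kg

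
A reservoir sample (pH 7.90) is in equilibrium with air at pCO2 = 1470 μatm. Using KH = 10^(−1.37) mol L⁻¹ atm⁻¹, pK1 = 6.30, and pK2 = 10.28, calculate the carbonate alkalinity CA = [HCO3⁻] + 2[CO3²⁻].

CA = 2.52 mmol/L

[CO2*] = KH · pCO2 = 10^(−1.37) × 1470×10^-6 = 6.271×10^-5 mol/L
α₀ = 1/(1 + K1/[H⁺] + K1K2/[H⁺]²) = 1/(1 + 10^+1.60 + 10^-0.78) = 0.02440
DIC = [CO2*]/α₀ = 6.271×10^-5 / 0.02440 = 2.570 mmol/L
CA = (α₁ + 2α₂)·DIC = (0.9715 + 2×0.004050) × 2.570 = 2.52 mmol/L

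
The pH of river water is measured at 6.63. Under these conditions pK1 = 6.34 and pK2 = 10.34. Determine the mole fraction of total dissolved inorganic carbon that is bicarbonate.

α₁ = 1 / (1 + [H⁺]/K1 + K2/[H⁺]) = 1 / (1 + 10^-0.29 + 10^-3.71)
   = 1 / (1 + 0.51286 + 0.00019498) = 1/1.5131 = 0.6609

α₁ = 0.661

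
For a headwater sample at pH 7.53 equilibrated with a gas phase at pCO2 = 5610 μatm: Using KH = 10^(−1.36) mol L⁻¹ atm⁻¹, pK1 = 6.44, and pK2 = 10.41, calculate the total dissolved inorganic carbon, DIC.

[CO2*] = KH · pCO2 = 10^(−1.36) × 5610×10^-6 = 2.449×10^-4 mol/L
α₀ = 1/(1 + K1/[H⁺] + K1K2/[H⁺]²) = 1/(1 + 10^+1.09 + 10^-1.79) = 0.07508
DIC = [CO2*]/α₀ = 2.449×10^-4 / 0.07508 = 3.26 mmol/L

DIC = 3.26 mmol/L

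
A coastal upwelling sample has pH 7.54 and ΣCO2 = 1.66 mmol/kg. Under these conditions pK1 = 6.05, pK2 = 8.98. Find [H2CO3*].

α₀ = 1 / (1 + K1/[H⁺] + K1K2/[H⁺]²) = 1 / (1 + 10^+1.49 + 10^+0.05)
   = 1 / (1 + 30.903 + 1.1220) = 1/33.025 = 0.03028
[CO2*] = α₀ × DIC = 0.03028 × 1.66 = 0.0503 mmol/kg

[CO2*] = 0.0503 mmol/kg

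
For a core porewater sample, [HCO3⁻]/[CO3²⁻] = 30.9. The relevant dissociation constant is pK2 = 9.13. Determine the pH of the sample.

pH = 7.64

From K2 = [H⁺][CO3²⁻]/[HCO3⁻]:  pH = pK2 − log₁₀([HCO3⁻]/[CO3²⁻])
log₁₀(30.9) = +1.490
pH = 9.13 − (+1.490) = 7.64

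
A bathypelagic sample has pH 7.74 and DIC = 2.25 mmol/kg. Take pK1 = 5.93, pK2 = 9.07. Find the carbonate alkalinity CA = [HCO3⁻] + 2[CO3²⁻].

CA = 2.32 mmol/kg

CA = [HCO3⁻] + 2[CO3²⁻] = (α₁ + 2α₂)·DIC
At pH 7.74: [H⁺]/K1 = 10^-1.81 = 0.015488, K2/[H⁺] = 10^-1.33 = 0.046774
α₁ = 1/(1 + 0.015488 + 0.046774) = 1/1.0623 = 0.9414; α₂ = α₁·K2/[H⁺] = 0.04403
α₁ + 2α₂ = 1.0295
CA = 1.0295 × 2.25 = 2.32 mmol/kg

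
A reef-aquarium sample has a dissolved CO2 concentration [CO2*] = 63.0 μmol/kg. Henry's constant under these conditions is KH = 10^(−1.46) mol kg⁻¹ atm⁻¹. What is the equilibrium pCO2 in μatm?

KH = 10^(−1.46) = 3.467×10^-2 mol kg⁻¹ atm⁻¹
pCO2 = [CO2*]/KH = 63.0×10^-6 / 3.467×10^-2 = 1.82×10^-3 atm = 1820 μatm

pCO2 = 1820 μatm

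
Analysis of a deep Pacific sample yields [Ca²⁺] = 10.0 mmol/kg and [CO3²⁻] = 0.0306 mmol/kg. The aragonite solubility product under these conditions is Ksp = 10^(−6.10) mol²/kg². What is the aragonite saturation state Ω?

Ω = 0.385

Ksp = 10^(−6.10) = 7.943×10^-7
Ω = [Ca²⁺][CO3²⁻]/Ksp = (10.0×10^-3)(0.0306×10^-3) / 7.943×10^-7 = 0.385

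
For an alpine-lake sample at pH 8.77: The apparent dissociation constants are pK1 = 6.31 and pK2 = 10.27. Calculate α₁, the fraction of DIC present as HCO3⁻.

α₁ = 0.966

α₁ = 1 / (1 + [H⁺]/K1 + K2/[H⁺]) = 1 / (1 + 10^-2.46 + 10^-1.50)
   = 1 / (1 + 0.0034674 + 0.031623) = 1/1.0351 = 0.9661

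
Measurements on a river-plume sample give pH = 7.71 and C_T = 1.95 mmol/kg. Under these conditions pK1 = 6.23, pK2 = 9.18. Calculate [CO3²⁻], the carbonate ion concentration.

[CO3²⁻] = 0.0619 mmol/kg

α₂ = 1 / (1 + [H⁺]/K2 + [H⁺]²/(K1K2)) = 1 / (1 + 10^+1.47 + 10^-0.01)
   = 1 / (1 + 29.512 + 0.97724) = 1/31.489 = 0.03176
[CO3²⁻] = α₂ × DIC = 0.03176 × 1.95 = 0.0619 mmol/kg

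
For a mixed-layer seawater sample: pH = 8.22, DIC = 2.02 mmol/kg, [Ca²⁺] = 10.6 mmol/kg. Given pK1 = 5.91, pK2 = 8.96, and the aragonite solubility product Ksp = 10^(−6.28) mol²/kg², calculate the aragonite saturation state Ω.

α₂ = 1 / (1 + [H⁺]/K2 + [H⁺]²/(K1K2)) = 1 / (1 + 10^+0.74 + 10^-1.57)
   = 1 / (1 + 5.4954 + 0.026915) = 1/6.5223 = 0.1533
[CO3²⁻] = α₂ × DIC = 0.1533 × 2.02 = 0.3097 mmol/kg
Ksp = 10^(−6.28) = 5.248×10^-7
Ω = [Ca²⁺][CO3²⁻]/Ksp = (10.6×10^-3)(3.097×10^-4) / 5.248×10^-7 = 6.26

Ω = 6.26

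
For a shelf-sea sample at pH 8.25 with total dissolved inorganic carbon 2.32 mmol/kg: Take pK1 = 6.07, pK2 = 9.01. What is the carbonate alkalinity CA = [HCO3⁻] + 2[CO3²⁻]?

CA = 2.65 mmol/kg

CA = [HCO3⁻] + 2[CO3²⁻] = (α₁ + 2α₂)·DIC
At pH 8.25: [H⁺]/K1 = 10^-2.18 = 0.0066069, K2/[H⁺] = 10^-0.76 = 0.17378
α₁ = 1/(1 + 0.0066069 + 0.17378) = 1/1.1804 = 0.8472; α₂ = α₁·K2/[H⁺] = 0.1472
α₁ + 2α₂ = 1.1416
CA = 1.1416 × 2.32 = 2.65 mmol/kg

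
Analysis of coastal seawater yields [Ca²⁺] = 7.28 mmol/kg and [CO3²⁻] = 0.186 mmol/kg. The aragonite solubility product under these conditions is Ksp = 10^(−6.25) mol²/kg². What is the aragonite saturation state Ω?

Ksp = 10^(−6.25) = 5.623×10^-7
Ω = [Ca²⁺][CO3²⁻]/Ksp = (7.28×10^-3)(0.186×10^-3) / 5.623×10^-7 = 2.41

Ω = 2.41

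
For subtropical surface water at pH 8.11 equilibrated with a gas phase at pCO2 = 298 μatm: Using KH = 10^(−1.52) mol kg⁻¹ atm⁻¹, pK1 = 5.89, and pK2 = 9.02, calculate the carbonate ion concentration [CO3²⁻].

[CO2*] = KH · pCO2 = 10^(−1.52) × 298×10^-6 = 8.999×10^-6 mol/kg
α₀ = 1/(1 + K1/[H⁺] + K1K2/[H⁺]²) = 1/(1 + 10^+2.22 + 10^+1.31) = 0.005337
DIC = [CO2*]/α₀ = 8.999×10^-6 / 0.005337 = 1.686 mmol/kg
[CO3²⁻] = α₂·DIC; α₂ = 0.1090, so [CO3²⁻] = 0.1090 × 1.686 = 0.184 mmol/kg

[CO3²⁻] = 0.184 mmol/kg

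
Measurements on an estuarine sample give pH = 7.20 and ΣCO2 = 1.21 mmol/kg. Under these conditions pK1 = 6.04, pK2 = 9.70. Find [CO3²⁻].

[CO3²⁻] = 3.57 μmol/kg

α₂ = 1 / (1 + [H⁺]/K2 + [H⁺]²/(K1K2)) = 1 / (1 + 10^+2.50 + 10^+1.34)
   = 1 / (1 + 316.23 + 21.878) = 1/339.11 = 0.002949
[CO3²⁻] = α₂ × DIC = 0.002949 × 1.21 = 0.00357 mmol/kg = 3.57 μmol/kg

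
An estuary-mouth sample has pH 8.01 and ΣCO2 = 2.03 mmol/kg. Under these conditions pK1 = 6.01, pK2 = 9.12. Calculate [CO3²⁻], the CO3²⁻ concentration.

[CO3²⁻] = 0.145 mmol/kg

α₂ = 1 / (1 + [H⁺]/K2 + [H⁺]²/(K1K2)) = 1 / (1 + 10^+1.11 + 10^-0.89)
   = 1 / (1 + 12.882 + 0.12882) = 1/14.011 = 0.07137
[CO3²⁻] = α₂ × DIC = 0.07137 × 2.03 = 0.145 mmol/kg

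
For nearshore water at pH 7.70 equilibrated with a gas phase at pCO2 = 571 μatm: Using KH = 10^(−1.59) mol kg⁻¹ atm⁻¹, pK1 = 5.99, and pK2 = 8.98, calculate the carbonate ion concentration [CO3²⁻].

[CO3²⁻] = 0.0395 mmol/kg

[CO2*] = KH · pCO2 = 10^(−1.59) × 571×10^-6 = 1.468×10^-5 mol/kg
α₀ = 1/(1 + K1/[H⁺] + K1K2/[H⁺]²) = 1/(1 + 10^+1.71 + 10^+0.43) = 0.01819
DIC = [CO2*]/α₀ = 1.468×10^-5 / 0.01819 = 0.8069 mmol/kg
[CO3²⁻] = α₂·DIC; α₂ = 0.04896, so [CO3²⁻] = 0.04896 × 0.8069 = 0.0395 mmol/kg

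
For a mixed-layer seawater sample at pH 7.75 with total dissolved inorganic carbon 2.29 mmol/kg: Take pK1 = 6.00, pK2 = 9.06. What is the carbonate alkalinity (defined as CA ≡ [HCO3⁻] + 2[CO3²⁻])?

CA = 2.36 mmol/kg

CA = [HCO3⁻] + 2[CO3²⁻] = (α₁ + 2α₂)·DIC
At pH 7.75: [H⁺]/K1 = 10^-1.75 = 0.017783, K2/[H⁺] = 10^-1.31 = 0.048978
α₁ = 1/(1 + 0.017783 + 0.048978) = 1/1.0668 = 0.9374; α₂ = α₁·K2/[H⁺] = 0.04591
α₁ + 2α₂ = 1.0292
CA = 1.0292 × 2.29 = 2.36 mmol/kg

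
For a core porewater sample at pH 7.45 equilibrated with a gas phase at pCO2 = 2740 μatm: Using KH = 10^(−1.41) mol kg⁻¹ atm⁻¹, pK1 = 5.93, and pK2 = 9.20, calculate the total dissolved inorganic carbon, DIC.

DIC = 3.70 mmol/kg

[CO2*] = KH · pCO2 = 10^(−1.41) × 2740×10^-6 = 1.066×10^-4 mol/kg
α₀ = 1/(1 + K1/[H⁺] + K1K2/[H⁺]²) = 1/(1 + 10^+1.52 + 10^-0.23) = 0.02882
DIC = [CO2*]/α₀ = 1.066×10^-4 / 0.02882 = 3.70 mmol/kg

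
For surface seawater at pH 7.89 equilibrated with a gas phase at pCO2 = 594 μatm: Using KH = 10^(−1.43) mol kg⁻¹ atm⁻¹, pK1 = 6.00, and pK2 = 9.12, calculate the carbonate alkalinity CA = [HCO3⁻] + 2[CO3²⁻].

[CO2*] = KH · pCO2 = 10^(−1.43) × 594×10^-6 = 2.207×10^-5 mol/kg
α₀ = 1/(1 + K1/[H⁺] + K1K2/[H⁺]²) = 1/(1 + 10^+1.89 + 10^+0.66) = 0.01202
DIC = [CO2*]/α₀ = 2.207×10^-5 / 0.01202 = 1.836 mmol/kg
CA = (α₁ + 2α₂)·DIC = (0.9330 + 2×0.05494) × 1.836 = 1.91 mmol/kg

CA = 1.91 mmol/kg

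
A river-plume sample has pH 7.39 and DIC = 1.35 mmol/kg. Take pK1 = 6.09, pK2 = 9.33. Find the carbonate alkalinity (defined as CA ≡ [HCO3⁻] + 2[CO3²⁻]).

CA = 1.30 mmol/kg

CA = [HCO3⁻] + 2[CO3²⁻] = (α₁ + 2α₂)·DIC
At pH 7.39: [H⁺]/K1 = 10^-1.30 = 0.050119, K2/[H⁺] = 10^-1.94 = 0.011482
α₁ = 1/(1 + 0.050119 + 0.011482) = 1/1.0616 = 0.9420; α₂ = α₁·K2/[H⁺] = 0.01082
α₁ + 2α₂ = 0.9636
CA = 0.9636 × 1.35 = 1.30 mmol/kg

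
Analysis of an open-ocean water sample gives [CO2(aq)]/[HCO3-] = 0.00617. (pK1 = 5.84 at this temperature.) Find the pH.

From K1 = [H⁺][HCO3-]/[CO2(aq)]:  pH = pK1 − log₁₀([CO2(aq)]/[HCO3-])
log₁₀(0.00617) = -2.210
pH = 5.84 − (-2.210) = 8.05

pH = 8.05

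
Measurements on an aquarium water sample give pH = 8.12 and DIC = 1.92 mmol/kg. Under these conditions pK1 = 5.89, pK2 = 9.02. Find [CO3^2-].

[CO3²⁻] = 0.214 mmol/kg

α₂ = 1 / (1 + [H⁺]/K2 + [H⁺]²/(K1K2)) = 1 / (1 + 10^+0.90 + 10^-1.33)
   = 1 / (1 + 7.9433 + 0.046774) = 1/8.9901 = 0.1112
[CO3²⁻] = α₂ × DIC = 0.1112 × 1.92 = 0.214 mmol/kg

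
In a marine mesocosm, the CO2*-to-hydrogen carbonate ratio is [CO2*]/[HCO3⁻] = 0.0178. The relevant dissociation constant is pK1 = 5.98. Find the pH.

From K1 = [H⁺][HCO3⁻]/[CO2*]:  pH = pK1 − log₁₀([CO2*]/[HCO3⁻])
log₁₀(0.0178) = -1.750
pH = 5.98 − (-1.750) = 7.73

pH = 7.73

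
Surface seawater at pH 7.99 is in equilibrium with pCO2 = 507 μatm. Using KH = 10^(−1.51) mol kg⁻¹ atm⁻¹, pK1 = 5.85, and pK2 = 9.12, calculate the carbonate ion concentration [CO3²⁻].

[CO2*] = KH · pCO2 = 10^(−1.51) × 507×10^-6 = 1.567×10^-5 mol/kg
α₀ = 1/(1 + K1/[H⁺] + K1K2/[H⁺]²) = 1/(1 + 10^+2.14 + 10^+1.01) = 0.006699
DIC = [CO2*]/α₀ = 1.567×10^-5 / 0.006699 = 2.339 mmol/kg
[CO3²⁻] = α₂·DIC; α₂ = 0.06855, so [CO3²⁻] = 0.06855 × 2.339 = 0.160 mmol/kg

[CO3²⁻] = 0.160 mmol/kg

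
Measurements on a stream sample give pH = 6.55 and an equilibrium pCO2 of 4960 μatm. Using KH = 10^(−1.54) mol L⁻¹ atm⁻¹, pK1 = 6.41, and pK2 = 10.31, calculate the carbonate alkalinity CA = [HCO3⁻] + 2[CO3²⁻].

[CO2*] = KH · pCO2 = 10^(−1.54) × 4960×10^-6 = 1.430×10^-4 mol/L
α₀ = 1/(1 + K1/[H⁺] + K1K2/[H⁺]²) = 1/(1 + 10^+0.14 + 10^-3.62) = 0.4201
DIC = [CO2*]/α₀ = 1.430×10^-4 / 0.4201 = 0.3405 mmol/L
CA = (α₁ + 2α₂)·DIC = (0.5798 + 2×0.0001008) × 0.3405 = 0.198 mmol/L

CA = 0.198 mmol/L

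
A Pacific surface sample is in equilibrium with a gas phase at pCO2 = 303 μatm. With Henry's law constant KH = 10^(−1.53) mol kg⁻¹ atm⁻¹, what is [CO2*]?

KH = 10^(−1.53) = 2.951×10^-2 mol kg⁻¹ atm⁻¹
[CO2*] = KH · pCO2 = 2.951×10^-2 × 303×10^-6 atm = 8.94×10^-6 mol/kg

[CO2*] = 8.94 μmol/kg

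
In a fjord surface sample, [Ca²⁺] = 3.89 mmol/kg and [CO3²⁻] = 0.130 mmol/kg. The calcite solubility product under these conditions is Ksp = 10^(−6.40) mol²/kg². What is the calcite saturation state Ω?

Ksp = 10^(−6.40) = 3.981×10^-7
Ω = [Ca²⁺][CO3²⁻]/Ksp = (3.89×10^-3)(0.130×10^-3) / 3.981×10^-7 = 1.27

Ω = 1.27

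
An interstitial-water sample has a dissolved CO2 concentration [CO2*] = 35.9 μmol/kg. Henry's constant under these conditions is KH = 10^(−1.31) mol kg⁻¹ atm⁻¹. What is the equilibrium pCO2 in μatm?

KH = 10^(−1.31) = 4.898×10^-2 mol kg⁻¹ atm⁻¹
pCO2 = [CO2*]/KH = 35.9×10^-6 / 4.898×10^-2 = 7.33×10^-4 atm = 733 μatm

pCO2 = 733 μatm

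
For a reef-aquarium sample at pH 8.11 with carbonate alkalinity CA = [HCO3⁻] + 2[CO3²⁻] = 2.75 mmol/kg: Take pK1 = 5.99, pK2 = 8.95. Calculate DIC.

DIC = 2.46 mmol/kg

CA = [HCO3⁻] + 2[CO3²⁻] = (α₁ + 2α₂)·DIC
At pH 8.11: [H⁺]/K1 = 10^-2.12 = 0.0075858, K2/[H⁺] = 10^-0.84 = 0.14454
α₁ = 1/(1 + 0.0075858 + 0.14454) = 1/1.1521 = 0.8680; α₂ = α₁·K2/[H⁺] = 0.1255
α₁ + 2α₂ = 1.1189
DIC = CA / (α₁ + 2α₂) = 2.75 / 1.1189 = 2.46 mmol/kg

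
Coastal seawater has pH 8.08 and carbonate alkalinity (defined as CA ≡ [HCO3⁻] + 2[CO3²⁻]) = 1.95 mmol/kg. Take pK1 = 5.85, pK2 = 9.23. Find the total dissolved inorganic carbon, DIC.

DIC = 1.84 mmol/kg

CA = [HCO3⁻] + 2[CO3²⁻] = (α₁ + 2α₂)·DIC
At pH 8.08: [H⁺]/K1 = 10^-2.23 = 0.0058884, K2/[H⁺] = 10^-1.15 = 0.070795
α₁ = 1/(1 + 0.0058884 + 0.070795) = 1/1.0767 = 0.9288; α₂ = α₁·K2/[H⁺] = 0.06575
α₁ + 2α₂ = 1.0603
DIC = CA / (α₁ + 2α₂) = 1.95 / 1.0603 = 1.84 mmol/kg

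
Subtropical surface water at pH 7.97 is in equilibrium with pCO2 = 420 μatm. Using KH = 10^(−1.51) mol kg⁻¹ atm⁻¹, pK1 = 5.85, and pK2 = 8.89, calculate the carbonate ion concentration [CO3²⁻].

[CO3²⁻] = 0.206 mmol/kg

[CO2*] = KH · pCO2 = 10^(−1.51) × 420×10^-6 = 1.298×10^-5 mol/kg
α₀ = 1/(1 + K1/[H⁺] + K1K2/[H⁺]²) = 1/(1 + 10^+2.12 + 10^+1.20) = 0.006726
DIC = [CO2*]/α₀ = 1.298×10^-5 / 0.006726 = 1.930 mmol/kg
[CO3²⁻] = α₂·DIC; α₂ = 0.1066, so [CO3²⁻] = 0.1066 × 1.930 = 0.206 mmol/kg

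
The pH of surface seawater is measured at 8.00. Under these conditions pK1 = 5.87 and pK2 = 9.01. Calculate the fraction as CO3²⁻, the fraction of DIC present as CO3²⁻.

α₂ = 1 / (1 + [H⁺]/K2 + [H⁺]²/(K1K2)) = 1 / (1 + 10^+1.01 + 10^-1.12)
   = 1 / (1 + 10.233 + 0.075858) = 1/11.309 = 0.08843

α₂ = 0.0884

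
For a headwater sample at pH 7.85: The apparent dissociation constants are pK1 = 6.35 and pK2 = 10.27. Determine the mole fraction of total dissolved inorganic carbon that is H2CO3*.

α₀ = 1 / (1 + K1/[H⁺] + K1K2/[H⁺]²) = 1 / (1 + 10^+1.50 + 10^-0.92)
   = 1 / (1 + 31.623 + 0.12023) = 1/32.743 = 0.03054

α₀ = 0.0305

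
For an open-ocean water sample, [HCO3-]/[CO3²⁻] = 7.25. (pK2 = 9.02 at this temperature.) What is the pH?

pH = 8.16

From K2 = [H⁺][CO3²⁻]/[HCO3-]:  pH = pK2 − log₁₀([HCO3-]/[CO3²⁻])
log₁₀(7.25) = +0.860
pH = 9.02 − (+0.860) = 8.16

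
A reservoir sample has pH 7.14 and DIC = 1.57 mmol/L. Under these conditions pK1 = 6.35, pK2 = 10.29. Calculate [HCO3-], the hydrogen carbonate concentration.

[HCO3⁻] = 1.35 mmol/L

α₁ = 1 / (1 + [H⁺]/K1 + K2/[H⁺]) = 1 / (1 + 10^-0.79 + 10^-3.15)
   = 1 / (1 + 0.16218 + 0.00070795) = 1/1.1629 = 0.8599
[HCO3⁻] = α₁ × DIC = 0.8599 × 1.57 = 1.35 mmol/L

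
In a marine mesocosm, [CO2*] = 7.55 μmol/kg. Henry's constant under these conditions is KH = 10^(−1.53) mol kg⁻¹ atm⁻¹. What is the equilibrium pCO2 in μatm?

KH = 10^(−1.53) = 2.951×10^-2 mol kg⁻¹ atm⁻¹
pCO2 = [CO2*]/KH = 7.55×10^-6 / 2.951×10^-2 = 2.56×10^-4 atm = 256 μatm

pCO2 = 256 μatm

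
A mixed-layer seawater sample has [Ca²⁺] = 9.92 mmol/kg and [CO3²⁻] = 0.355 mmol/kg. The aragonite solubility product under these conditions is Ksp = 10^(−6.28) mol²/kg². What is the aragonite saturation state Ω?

Ksp = 10^(−6.28) = 5.248×10^-7
Ω = [Ca²⁺][CO3²⁻]/Ksp = (9.92×10^-3)(0.355×10^-3) / 5.248×10^-7 = 6.71

Ω = 6.71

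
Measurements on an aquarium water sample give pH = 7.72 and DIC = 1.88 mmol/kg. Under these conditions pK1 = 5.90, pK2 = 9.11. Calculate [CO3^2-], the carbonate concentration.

[CO3²⁻] = 0.0725 mmol/kg

α₂ = 1 / (1 + [H⁺]/K2 + [H⁺]²/(K1K2)) = 1 / (1 + 10^+1.39 + 10^-0.43)
   = 1 / (1 + 24.547 + 0.37154) = 1/25.919 = 0.03858
[CO3²⁻] = α₂ × DIC = 0.03858 × 1.88 = 0.0725 mmol/kg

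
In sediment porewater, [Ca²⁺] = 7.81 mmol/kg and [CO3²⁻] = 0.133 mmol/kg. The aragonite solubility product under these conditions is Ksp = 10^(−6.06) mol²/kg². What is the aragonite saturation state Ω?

Ω = 1.19

Ksp = 10^(−6.06) = 8.710×10^-7
Ω = [Ca²⁺][CO3²⁻]/Ksp = (7.81×10^-3)(0.133×10^-3) / 8.710×10^-7 = 1.19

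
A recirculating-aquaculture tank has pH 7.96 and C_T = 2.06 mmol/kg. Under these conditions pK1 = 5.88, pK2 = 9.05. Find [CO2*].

α₀ = 1 / (1 + K1/[H⁺] + K1K2/[H⁺]²) = 1 / (1 + 10^+2.08 + 10^+0.99)
   = 1 / (1 + 120.23 + 9.7724) = 1/131.00 = 0.007634
[CO2*] = α₀ × DIC = 0.007634 × 2.06 = 0.0157 mmol/kg = 15.7 μmol/kg

[CO2*] = 15.7 μmol/kg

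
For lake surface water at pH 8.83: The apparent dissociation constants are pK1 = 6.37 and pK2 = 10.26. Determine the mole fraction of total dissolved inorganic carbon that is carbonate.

α₂ = 1 / (1 + [H⁺]/K2 + [H⁺]²/(K1K2)) = 1 / (1 + 10^+1.43 + 10^-1.03)
   = 1 / (1 + 26.915 + 0.093325) = 1/28.009 = 0.03570

α₂ = 0.0357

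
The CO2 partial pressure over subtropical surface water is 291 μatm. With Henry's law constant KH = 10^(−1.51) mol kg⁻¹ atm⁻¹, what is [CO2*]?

KH = 10^(−1.51) = 3.090×10^-2 mol kg⁻¹ atm⁻¹
[CO2*] = KH · pCO2 = 3.090×10^-2 × 291×10^-6 atm = 8.99×10^-6 mol/kg

[CO2*] = 8.99 μmol/kg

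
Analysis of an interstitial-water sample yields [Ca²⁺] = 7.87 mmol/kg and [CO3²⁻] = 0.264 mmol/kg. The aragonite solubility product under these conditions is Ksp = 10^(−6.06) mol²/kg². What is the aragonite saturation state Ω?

Ω = 2.39

Ksp = 10^(−6.06) = 8.710×10^-7
Ω = [Ca²⁺][CO3²⁻]/Ksp = (7.87×10^-3)(0.264×10^-3) / 8.710×10^-7 = 2.39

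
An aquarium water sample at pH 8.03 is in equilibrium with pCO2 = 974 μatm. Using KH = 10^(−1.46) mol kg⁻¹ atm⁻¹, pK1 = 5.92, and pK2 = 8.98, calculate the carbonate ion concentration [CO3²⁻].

[CO3²⁻] = 0.488 mmol/kg

[CO2*] = KH · pCO2 = 10^(−1.46) × 974×10^-6 = 3.377×10^-5 mol/kg
α₀ = 1/(1 + K1/[H⁺] + K1K2/[H⁺]²) = 1/(1 + 10^+2.11 + 10^+1.16) = 0.006931
DIC = [CO2*]/α₀ = 3.377×10^-5 / 0.006931 = 4.873 mmol/kg
[CO3²⁻] = α₂·DIC; α₂ = 0.1002, so [CO3²⁻] = 0.1002 × 4.873 = 0.488 mmol/kg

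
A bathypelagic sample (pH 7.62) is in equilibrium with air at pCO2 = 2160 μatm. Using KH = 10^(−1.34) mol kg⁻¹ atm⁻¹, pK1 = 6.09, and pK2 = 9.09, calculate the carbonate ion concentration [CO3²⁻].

[CO2*] = KH · pCO2 = 10^(−1.34) × 2160×10^-6 = 9.873×10^-5 mol/kg
α₀ = 1/(1 + K1/[H⁺] + K1K2/[H⁺]²) = 1/(1 + 10^+1.53 + 10^+0.06) = 0.02775
DIC = [CO2*]/α₀ = 9.873×10^-5 / 0.02775 = 3.558 mmol/kg
[CO3²⁻] = α₂·DIC; α₂ = 0.03186, so [CO3²⁻] = 0.03186 × 3.558 = 0.113 mmol/kg

[CO3²⁻] = 0.113 mmol/kg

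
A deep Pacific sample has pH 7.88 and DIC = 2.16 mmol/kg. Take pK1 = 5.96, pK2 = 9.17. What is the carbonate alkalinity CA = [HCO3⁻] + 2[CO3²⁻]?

CA = 2.24 mmol/kg

CA = [HCO3⁻] + 2[CO3²⁻] = (α₁ + 2α₂)·DIC
At pH 7.88: [H⁺]/K1 = 10^-1.92 = 0.012023, K2/[H⁺] = 10^-1.29 = 0.051286
α₁ = 1/(1 + 0.012023 + 0.051286) = 1/1.0633 = 0.9405; α₂ = α₁·K2/[H⁺] = 0.04823
α₁ + 2α₂ = 1.0369
CA = 1.0369 × 2.16 = 2.24 mmol/kg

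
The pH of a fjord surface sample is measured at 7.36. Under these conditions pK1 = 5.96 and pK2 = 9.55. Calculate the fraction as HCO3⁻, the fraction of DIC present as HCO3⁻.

α₁ = 1 / (1 + [H⁺]/K1 + K2/[H⁺]) = 1 / (1 + 10^-1.40 + 10^-2.19)
   = 1 / (1 + 0.039811 + 0.0064565) = 1/1.0463 = 0.9558

α₁ = 0.956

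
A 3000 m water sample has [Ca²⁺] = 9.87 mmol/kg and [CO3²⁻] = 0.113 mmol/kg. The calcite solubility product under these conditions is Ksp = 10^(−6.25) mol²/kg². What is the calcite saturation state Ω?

Ω = 1.98

Ksp = 10^(−6.25) = 5.623×10^-7
Ω = [Ca²⁺][CO3²⁻]/Ksp = (9.87×10^-3)(0.113×10^-3) / 5.623×10^-7 = 1.98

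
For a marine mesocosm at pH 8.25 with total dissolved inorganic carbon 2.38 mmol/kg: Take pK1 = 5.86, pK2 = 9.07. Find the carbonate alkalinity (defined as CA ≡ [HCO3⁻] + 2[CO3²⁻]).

CA = 2.68 mmol/kg

CA = [HCO3⁻] + 2[CO3²⁻] = (α₁ + 2α₂)·DIC
At pH 8.25: [H⁺]/K1 = 10^-2.39 = 0.0040738, K2/[H⁺] = 10^-0.82 = 0.15136
α₁ = 1/(1 + 0.0040738 + 0.15136) = 1/1.1554 = 0.8655; α₂ = α₁·K2/[H⁺] = 0.1310
α₁ + 2α₂ = 1.1275
CA = 1.1275 × 2.38 = 2.68 mmol/kg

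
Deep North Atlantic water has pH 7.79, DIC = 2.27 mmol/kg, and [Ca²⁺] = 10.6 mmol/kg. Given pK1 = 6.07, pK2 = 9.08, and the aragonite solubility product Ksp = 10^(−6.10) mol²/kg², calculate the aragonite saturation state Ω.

α₂ = 1 / (1 + [H⁺]/K2 + [H⁺]²/(K1K2)) = 1 / (1 + 10^+1.29 + 10^-0.43)
   = 1 / (1 + 19.498 + 0.37154) = 1/20.870 = 0.04792
[CO3²⁻] = α₂ × DIC = 0.04792 × 2.27 = 0.1088 mmol/kg
Ksp = 10^(−6.10) = 7.943×10^-7
Ω = [Ca²⁺][CO3²⁻]/Ksp = (10.6×10^-3)(1.088×10^-4) / 7.943×10^-7 = 1.45

Ω = 1.45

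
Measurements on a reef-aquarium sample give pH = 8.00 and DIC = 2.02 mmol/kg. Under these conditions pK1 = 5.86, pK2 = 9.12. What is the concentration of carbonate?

[CO3²⁻] = 0.141 mmol/kg

α₂ = 1 / (1 + [H⁺]/K2 + [H⁺]²/(K1K2)) = 1 / (1 + 10^+1.12 + 10^-1.02)
   = 1 / (1 + 13.183 + 0.095499) = 1/14.278 = 0.07004
[CO3²⁻] = α₂ × DIC = 0.07004 × 2.02 = 0.141 mmol/kg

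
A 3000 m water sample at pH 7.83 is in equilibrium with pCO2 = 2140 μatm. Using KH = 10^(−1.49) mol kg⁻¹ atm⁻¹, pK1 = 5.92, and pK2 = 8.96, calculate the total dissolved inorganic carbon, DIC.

[CO2*] = KH · pCO2 = 10^(−1.49) × 2140×10^-6 = 6.925×10^-5 mol/kg
α₀ = 1/(1 + K1/[H⁺] + K1K2/[H⁺]²) = 1/(1 + 10^+1.91 + 10^+0.78) = 0.01132
DIC = [CO2*]/α₀ = 6.925×10^-5 / 0.01132 = 6.12 mmol/kg

DIC = 6.12 mmol/kg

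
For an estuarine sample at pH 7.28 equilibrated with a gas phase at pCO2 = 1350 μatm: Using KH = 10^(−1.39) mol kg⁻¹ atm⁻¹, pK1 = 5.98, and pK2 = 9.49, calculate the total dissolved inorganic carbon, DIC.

[CO2*] = KH · pCO2 = 10^(−1.39) × 1350×10^-6 = 5.500×10^-5 mol/kg
α₀ = 1/(1 + K1/[H⁺] + K1K2/[H⁺]²) = 1/(1 + 10^+1.30 + 10^-0.91) = 0.04745
DIC = [CO2*]/α₀ = 5.500×10^-5 / 0.04745 = 1.16 mmol/kg

DIC = 1.16 mmol/kg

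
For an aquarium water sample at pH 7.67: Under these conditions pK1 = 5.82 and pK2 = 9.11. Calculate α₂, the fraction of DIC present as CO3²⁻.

α₂ = 1 / (1 + [H⁺]/K2 + [H⁺]²/(K1K2)) = 1 / (1 + 10^+1.44 + 10^-0.41)
   = 1 / (1 + 27.542 + 0.38905) = 1/28.931 = 0.03456

α₂ = 0.0346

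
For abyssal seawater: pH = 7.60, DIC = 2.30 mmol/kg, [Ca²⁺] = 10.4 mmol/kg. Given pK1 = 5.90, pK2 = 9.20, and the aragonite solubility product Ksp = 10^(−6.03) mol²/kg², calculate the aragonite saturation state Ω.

Ω = 0.616

α₂ = 1 / (1 + [H⁺]/K2 + [H⁺]²/(K1K2)) = 1 / (1 + 10^+1.60 + 10^-0.10)
   = 1 / (1 + 39.811 + 0.79433) = 1/41.605 = 0.02404
[CO3²⁻] = α₂ × DIC = 0.02404 × 2.30 = 0.05528 mmol/kg
Ksp = 10^(−6.03) = 9.333×10^-7
Ω = [Ca²⁺][CO3²⁻]/Ksp = (10.4×10^-3)(5.528×10^-5) / 9.333×10^-7 = 0.616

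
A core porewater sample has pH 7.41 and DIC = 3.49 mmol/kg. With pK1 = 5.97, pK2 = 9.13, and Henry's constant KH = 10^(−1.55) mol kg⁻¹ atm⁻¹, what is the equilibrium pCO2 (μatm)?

pCO2 = 4260 μatm

α₀ = 1 / (1 + K1/[H⁺] + K1K2/[H⁺]²) = 1 / (1 + 10^+1.44 + 10^-0.28)
   = 1 / (1 + 27.542 + 0.52481) = 1/29.067 = 0.03440
[CO2*] = α₀ × DIC = 0.03440 × 3.49 = 0.1201 mmol/kg
pCO2 = [CO2*]/KH = 1.201×10^-4 / 2.818×10^-2 = 4260 μatm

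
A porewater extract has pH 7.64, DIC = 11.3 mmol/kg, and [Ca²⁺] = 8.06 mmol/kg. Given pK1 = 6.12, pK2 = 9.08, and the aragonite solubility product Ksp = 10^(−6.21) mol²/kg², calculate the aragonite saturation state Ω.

α₂ = 1 / (1 + [H⁺]/K2 + [H⁺]²/(K1K2)) = 1 / (1 + 10^+1.44 + 10^-0.08)
   = 1 / (1 + 27.542 + 0.83176) = 1/29.374 = 0.03404
[CO3²⁻] = α₂ × DIC = 0.03404 × 11.3 = 0.3847 mmol/kg
Ksp = 10^(−6.21) = 6.166×10^-7
Ω = [Ca²⁺][CO3²⁻]/Ksp = (8.06×10^-3)(3.847×10^-4) / 6.166×10^-7 = 5.03

Ω = 5.03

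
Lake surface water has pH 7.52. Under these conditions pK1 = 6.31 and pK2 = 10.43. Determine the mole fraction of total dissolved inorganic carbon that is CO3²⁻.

α₂ = 0.00116

α₂ = 1 / (1 + [H⁺]/K2 + [H⁺]²/(K1K2)) = 1 / (1 + 10^+2.91 + 10^+1.70)
   = 1 / (1 + 812.83 + 50.119) = 1/863.95 = 0.001157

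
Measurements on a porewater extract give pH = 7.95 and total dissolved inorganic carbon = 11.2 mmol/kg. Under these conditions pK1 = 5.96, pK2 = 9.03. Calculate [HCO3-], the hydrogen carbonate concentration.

[HCO3⁻] = 10.2 mmol/kg

α₁ = 1 / (1 + [H⁺]/K1 + K2/[H⁺]) = 1 / (1 + 10^-1.99 + 10^-1.08)
   = 1 / (1 + 0.010233 + 0.083176) = 1/1.0934 = 0.9146
[HCO3⁻] = α₁ × DIC = 0.9146 × 11.2 = 10.2 mmol/kg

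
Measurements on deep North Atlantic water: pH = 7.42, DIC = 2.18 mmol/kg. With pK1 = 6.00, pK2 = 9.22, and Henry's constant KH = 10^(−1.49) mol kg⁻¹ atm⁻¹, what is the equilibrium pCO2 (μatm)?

α₀ = 1 / (1 + K1/[H⁺] + K1K2/[H⁺]²) = 1 / (1 + 10^+1.42 + 10^-0.38)
   = 1 / (1 + 26.303 + 0.41687) = 1/27.720 = 0.03608
[CO2*] = α₀ × DIC = 0.03608 × 2.18 = 0.07864 mmol/kg
pCO2 = [CO2*]/KH = 7.864×10^-5 / 3.236×10^-2 = 2430 μatm

pCO2 = 2430 μatm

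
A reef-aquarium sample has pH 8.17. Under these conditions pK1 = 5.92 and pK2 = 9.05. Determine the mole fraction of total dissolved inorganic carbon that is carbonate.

α₂ = 0.116

α₂ = 1 / (1 + [H⁺]/K2 + [H⁺]²/(K1K2)) = 1 / (1 + 10^+0.88 + 10^-1.37)
   = 1 / (1 + 7.5858 + 0.042658) = 1/8.6284 = 0.1159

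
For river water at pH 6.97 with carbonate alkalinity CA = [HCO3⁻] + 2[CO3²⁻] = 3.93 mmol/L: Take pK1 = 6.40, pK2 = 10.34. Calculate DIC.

DIC = 4.99 mmol/L

CA = [HCO3⁻] + 2[CO3²⁻] = (α₁ + 2α₂)·DIC
At pH 6.97: [H⁺]/K1 = 10^-0.57 = 0.26915, K2/[H⁺] = 10^-3.37 = 0.00042658
α₁ = 1/(1 + 0.26915 + 0.00042658) = 1/1.2696 = 0.7877; α₂ = α₁·K2/[H⁺] = 0.0003360
α₁ + 2α₂ = 0.7883
DIC = CA / (α₁ + 2α₂) = 3.93 / 0.7883 = 4.99 mmol/L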